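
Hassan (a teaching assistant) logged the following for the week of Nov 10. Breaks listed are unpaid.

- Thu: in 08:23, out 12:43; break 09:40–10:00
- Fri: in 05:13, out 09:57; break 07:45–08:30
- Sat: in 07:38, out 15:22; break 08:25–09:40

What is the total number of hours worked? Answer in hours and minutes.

Thu: 08:23–12:43 = 4 h 20 min; less 20 min break → 4 h 0 min
Fri: 05:13–09:57 = 4 h 44 min; less 45 min break → 3 h 59 min
Sat: 07:38–15:22 = 7 h 44 min; less 75 min break → 6 h 29 min
Total: 4 h 0 min + 3 h 59 min + 6 h 29 min = 14 h 28 min.

14 h 28 min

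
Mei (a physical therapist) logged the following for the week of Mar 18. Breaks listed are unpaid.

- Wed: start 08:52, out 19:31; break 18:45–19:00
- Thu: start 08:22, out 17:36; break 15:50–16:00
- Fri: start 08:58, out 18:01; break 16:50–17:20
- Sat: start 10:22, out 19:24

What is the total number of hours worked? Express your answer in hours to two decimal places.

Wed: 08:52–19:31 = 10 h 39 min; less 15 min break → 10 h 24 min
Thu: 08:22–17:36 = 9 h 14 min; less 10 min break → 9 h 4 min
Fri: 08:58–18:01 = 9 h 3 min; less 30 min break → 8 h 33 min
Sat: 10:22–19:24 = 9 h 2 min
Total: 10 h 24 min + 9 h 4 min + 8 h 33 min + 9 h 2 min = 37 h 3 min.

37.05 hours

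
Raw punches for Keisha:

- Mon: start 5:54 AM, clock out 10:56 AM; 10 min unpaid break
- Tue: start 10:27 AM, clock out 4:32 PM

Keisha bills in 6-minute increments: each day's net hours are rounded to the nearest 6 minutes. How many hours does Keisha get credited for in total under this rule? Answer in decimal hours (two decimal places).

11.00 hours

Mon: 5:54 AM–10:56 AM = 5 h 2 min − 10 min = 4 h 52 min → rounds to 4 h 54 min
Tue: 10:27 AM–4:32 PM = 6 h 5 min → rounds to 6 h 6 min
Total credited: 11 h 0 min.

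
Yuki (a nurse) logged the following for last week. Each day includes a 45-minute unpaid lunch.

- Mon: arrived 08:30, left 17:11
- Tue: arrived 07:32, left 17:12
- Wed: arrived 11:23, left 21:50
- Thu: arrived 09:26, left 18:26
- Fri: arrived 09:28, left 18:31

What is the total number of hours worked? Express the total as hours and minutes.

43 h 6 min

Mon: 08:30–17:11 = 8 h 41 min; less 45 min break → 7 h 56 min
Tue: 07:32–17:12 = 9 h 40 min; less 45 min break → 8 h 55 min
Wed: 11:23–21:50 = 10 h 27 min; less 45 min break → 9 h 42 min
Thu: 09:26–18:26 = 9 h 0 min; less 45 min break → 8 h 15 min
Fri: 09:28–18:31 = 9 h 3 min; less 45 min break → 8 h 18 min
Total: 7 h 56 min + 8 h 55 min + 9 h 42 min + 8 h 15 min + 8 h 18 min = 43 h 6 min.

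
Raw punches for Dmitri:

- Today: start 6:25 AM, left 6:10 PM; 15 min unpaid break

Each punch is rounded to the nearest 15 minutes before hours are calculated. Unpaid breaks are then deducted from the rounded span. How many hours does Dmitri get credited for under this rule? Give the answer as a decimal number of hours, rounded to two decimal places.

Today: in 6:25 AM→6:30 AM, out 6:10 PM→6:15 PM; 11 h 45 min − 15 min = 11 h 30 min

11.50 hours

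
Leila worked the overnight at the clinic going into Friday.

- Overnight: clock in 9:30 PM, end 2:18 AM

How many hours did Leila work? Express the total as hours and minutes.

Overnight: 9:30 PM → midnight = 2 h 30 min; midnight → 2:18 AM = 2 h 18 min; span 4 h 48 min

4 h 48 min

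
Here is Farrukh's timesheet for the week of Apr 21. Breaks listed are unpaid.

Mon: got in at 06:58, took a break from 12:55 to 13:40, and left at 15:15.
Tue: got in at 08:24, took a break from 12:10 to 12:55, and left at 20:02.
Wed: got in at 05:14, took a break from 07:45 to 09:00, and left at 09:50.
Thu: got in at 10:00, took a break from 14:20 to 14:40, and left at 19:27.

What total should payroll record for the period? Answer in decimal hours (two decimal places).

30.88 hours

Mon: 06:58–15:15 = 8 h 17 min; less 45 min break → 7 h 32 min
Tue: 08:24–20:02 = 11 h 38 min; less 45 min break → 10 h 53 min
Wed: 05:14–09:50 = 4 h 36 min; less 75 min break → 3 h 21 min
Thu: 10:00–19:27 = 9 h 27 min; less 20 min break → 9 h 7 min
Total: 7 h 32 min + 10 h 53 min + 3 h 21 min + 9 h 7 min = 30 h 53 min.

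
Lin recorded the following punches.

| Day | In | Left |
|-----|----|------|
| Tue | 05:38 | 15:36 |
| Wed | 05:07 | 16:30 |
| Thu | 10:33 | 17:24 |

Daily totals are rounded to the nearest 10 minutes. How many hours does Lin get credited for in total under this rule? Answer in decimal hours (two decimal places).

28.17 hours

Tue: 05:38–15:36 = 9 h 58 min → rounds to 10 h 0 min
Wed: 05:07–16:30 = 11 h 23 min → rounds to 11 h 20 min
Thu: 10:33–17:24 = 6 h 51 min → rounds to 6 h 50 min
Total credited: 28 h 10 min.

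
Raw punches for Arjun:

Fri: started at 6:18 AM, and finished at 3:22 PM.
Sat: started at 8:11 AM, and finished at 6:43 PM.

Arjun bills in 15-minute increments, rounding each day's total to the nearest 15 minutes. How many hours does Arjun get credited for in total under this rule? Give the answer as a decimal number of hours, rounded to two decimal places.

19.50 hours

Fri: 6:18 AM–3:22 PM = 9 h 4 min → rounds to 9 h 0 min
Sat: 8:11 AM–6:43 PM = 10 h 32 min → rounds to 10 h 30 min
Total credited: 19 h 30 min.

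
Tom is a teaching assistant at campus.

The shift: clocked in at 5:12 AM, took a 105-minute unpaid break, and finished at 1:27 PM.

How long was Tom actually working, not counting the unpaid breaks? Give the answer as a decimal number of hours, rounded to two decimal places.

6.50 hours

The shift: 5:12 AM–1:27 PM = 8 h 15 min; less 105 min break → 6 h 30 min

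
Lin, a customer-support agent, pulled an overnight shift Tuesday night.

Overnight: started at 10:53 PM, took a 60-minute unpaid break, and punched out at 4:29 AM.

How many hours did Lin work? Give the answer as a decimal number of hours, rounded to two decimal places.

4.60 hours

Overnight: 10:53 PM → midnight = 1 h 7 min; midnight → 4:29 AM = 4 h 29 min; span 5 h 36 min; less 60 min break → 4 h 36 min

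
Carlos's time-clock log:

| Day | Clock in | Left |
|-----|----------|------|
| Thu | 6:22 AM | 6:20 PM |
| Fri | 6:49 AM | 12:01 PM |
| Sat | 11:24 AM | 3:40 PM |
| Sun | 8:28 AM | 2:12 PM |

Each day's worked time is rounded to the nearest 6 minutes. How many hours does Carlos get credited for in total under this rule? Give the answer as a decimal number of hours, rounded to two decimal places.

27.20 hours

Thu: 6:22 AM–6:20 PM = 11 h 58 min → rounds to 12 h 0 min
Fri: 6:49 AM–12:01 PM = 5 h 12 min → rounds to 5 h 12 min
Sat: 11:24 AM–3:40 PM = 4 h 16 min → rounds to 4 h 18 min
Sun: 8:28 AM–2:12 PM = 5 h 44 min → rounds to 5 h 42 min
Total credited: 27 h 12 min.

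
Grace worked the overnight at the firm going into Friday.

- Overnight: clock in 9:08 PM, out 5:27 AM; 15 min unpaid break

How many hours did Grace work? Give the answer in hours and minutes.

8 h 4 min

Overnight: 9:08 PM → midnight = 2 h 52 min; midnight → 5:27 AM = 5 h 27 min; span 8 h 19 min; less 15 min break → 8 h 4 min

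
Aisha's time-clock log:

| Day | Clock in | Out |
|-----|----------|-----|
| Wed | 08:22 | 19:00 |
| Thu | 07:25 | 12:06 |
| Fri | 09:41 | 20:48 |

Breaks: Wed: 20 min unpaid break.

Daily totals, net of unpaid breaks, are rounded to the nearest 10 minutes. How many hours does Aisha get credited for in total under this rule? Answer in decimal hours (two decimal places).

26.17 hours

Wed: 08:22–19:00 = 10 h 38 min − 20 min = 10 h 18 min → rounds to 10 h 20 min
Thu: 07:25–12:06 = 4 h 41 min → rounds to 4 h 40 min
Fri: 09:41–20:48 = 11 h 7 min → rounds to 11 h 10 min
Total credited: 26 h 10 min.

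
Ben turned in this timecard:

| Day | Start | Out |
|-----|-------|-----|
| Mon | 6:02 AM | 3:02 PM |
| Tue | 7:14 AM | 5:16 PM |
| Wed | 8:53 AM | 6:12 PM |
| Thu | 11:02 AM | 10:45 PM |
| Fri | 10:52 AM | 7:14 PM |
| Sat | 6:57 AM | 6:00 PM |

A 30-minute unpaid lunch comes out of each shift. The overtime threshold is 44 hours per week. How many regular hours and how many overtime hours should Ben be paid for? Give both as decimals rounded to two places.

Mon: 6:02 AM–3:02 PM = 9 h 0 min; less 30 min break → 8 h 30 min
Tue: 7:14 AM–5:16 PM = 10 h 2 min; less 30 min break → 9 h 32 min
Wed: 8:53 AM–6:12 PM = 9 h 19 min; less 30 min break → 8 h 49 min
Thu: 11:02 AM–10:45 PM = 11 h 43 min; less 30 min break → 11 h 13 min
Fri: 10:52 AM–7:14 PM = 8 h 22 min; less 30 min break → 7 h 52 min
Sat: 6:57 AM–6:00 PM = 11 h 3 min; less 30 min break → 10 h 33 min
Total worked: 56 h 29 min = 56.48 h.
Threshold 44 h → overtime 12 h 29 min, regular 44 h 0 min.

Regular 44.00 hours, overtime 12.48 hours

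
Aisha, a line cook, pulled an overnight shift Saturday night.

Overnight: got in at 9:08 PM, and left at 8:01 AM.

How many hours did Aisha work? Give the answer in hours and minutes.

Overnight: 9:08 PM → midnight = 2 h 52 min; midnight → 8:01 AM = 8 h 1 min; span 10 h 53 min

10 h 53 min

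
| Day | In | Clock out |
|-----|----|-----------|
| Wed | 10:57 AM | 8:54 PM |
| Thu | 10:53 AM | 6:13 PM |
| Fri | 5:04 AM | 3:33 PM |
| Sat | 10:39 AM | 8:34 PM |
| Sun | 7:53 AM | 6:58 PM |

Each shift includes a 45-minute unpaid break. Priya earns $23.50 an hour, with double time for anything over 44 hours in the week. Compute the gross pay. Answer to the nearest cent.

$1081.78

Wed: 10:57 AM–8:54 PM = 9 h 57 min; less 45 min break → 9 h 12 min
Thu: 10:53 AM–6:13 PM = 7 h 20 min; less 45 min break → 6 h 35 min
Fri: 5:04 AM–3:33 PM = 10 h 29 min; less 45 min break → 9 h 44 min
Sat: 10:39 AM–8:34 PM = 9 h 55 min; less 45 min break → 9 h 10 min
Sun: 7:53 AM–6:58 PM = 11 h 5 min; less 45 min break → 10 h 20 min
Total worked: 45 h 1 min = 2701 min.
Regular 44 h 0 min = 2640 min at $23.50/h; overtime 1 h 1 min = 61 min at $47.00/h.
Pay = (2640 × $23.50 + 61 × $47.00) ÷ 60 = $1081.78.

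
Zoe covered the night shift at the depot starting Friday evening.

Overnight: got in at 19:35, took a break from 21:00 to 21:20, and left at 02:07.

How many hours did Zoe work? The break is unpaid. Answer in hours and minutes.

Overnight: 19:35 → midnight = 4 h 25 min; midnight → 02:07 = 2 h 7 min; span 6 h 32 min; less 20 min break → 6 h 12 min

6 h 12 min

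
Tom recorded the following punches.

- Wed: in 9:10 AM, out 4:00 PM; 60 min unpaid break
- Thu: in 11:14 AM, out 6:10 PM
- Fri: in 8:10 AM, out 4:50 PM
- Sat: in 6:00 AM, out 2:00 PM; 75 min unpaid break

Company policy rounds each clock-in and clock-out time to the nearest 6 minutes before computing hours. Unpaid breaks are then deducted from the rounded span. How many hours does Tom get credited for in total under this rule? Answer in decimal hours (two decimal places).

28.15 hours

Wed: in 9:10 AM→9:12 AM, out 4:00 PM→4:00 PM; 6 h 48 min − 60 min = 5 h 48 min
Thu: in 11:14 AM→11:12 AM, out 6:10 PM→6:12 PM; 7 h 0 min
Fri: in 8:10 AM→8:12 AM, out 4:50 PM→4:48 PM; 8 h 36 min
Sat: in 6:00 AM→6:00 AM, out 2:00 PM→2:00 PM; 8 h 0 min − 75 min = 6 h 45 min
Total credited: 28 h 9 min.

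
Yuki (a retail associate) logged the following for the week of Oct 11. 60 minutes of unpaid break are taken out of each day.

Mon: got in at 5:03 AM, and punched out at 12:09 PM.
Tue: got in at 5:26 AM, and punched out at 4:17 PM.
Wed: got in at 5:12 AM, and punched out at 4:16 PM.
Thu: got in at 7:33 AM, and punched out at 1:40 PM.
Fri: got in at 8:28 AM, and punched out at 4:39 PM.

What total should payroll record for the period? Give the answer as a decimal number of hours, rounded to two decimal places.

Mon: 5:03 AM–12:09 PM = 7 h 6 min; less 60 min break → 6 h 6 min
Tue: 5:26 AM–4:17 PM = 10 h 51 min; less 60 min break → 9 h 51 min
Wed: 5:12 AM–4:16 PM = 11 h 4 min; less 60 min break → 10 h 4 min
Thu: 7:33 AM–1:40 PM = 6 h 7 min; less 60 min break → 5 h 7 min
Fri: 8:28 AM–4:39 PM = 8 h 11 min; less 60 min break → 7 h 11 min
Total: 6 h 6 min + 9 h 51 min + 10 h 4 min + 5 h 7 min + 7 h 11 min = 38 h 19 min.

38.32 hours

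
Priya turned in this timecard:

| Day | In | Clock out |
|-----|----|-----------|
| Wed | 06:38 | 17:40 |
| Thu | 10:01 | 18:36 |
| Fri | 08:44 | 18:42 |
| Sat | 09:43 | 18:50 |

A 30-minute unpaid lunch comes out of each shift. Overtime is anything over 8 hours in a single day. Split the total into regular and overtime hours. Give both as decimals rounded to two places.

Wed: 06:38–17:40 = 11 h 2 min; less 30 min break → 10 h 32 min
Thu: 10:01–18:36 = 8 h 35 min; less 30 min break → 8 h 5 min
Fri: 08:44–18:42 = 9 h 58 min; less 30 min break → 9 h 28 min
Sat: 09:43–18:50 = 9 h 7 min; less 30 min break → 8 h 37 min
Wed reg 8 h 0 min / OT 2 h 32 min; Thu reg 8 h 0 min / OT 0 h 5 min; Fri reg 8 h 0 min / OT 1 h 28 min; Sat reg 8 h 0 min / OT 0 h 37 min.
Totals: regular 32 h 0 min, overtime 4 h 42 min.

Regular 32.00 hours, overtime 4.70 hours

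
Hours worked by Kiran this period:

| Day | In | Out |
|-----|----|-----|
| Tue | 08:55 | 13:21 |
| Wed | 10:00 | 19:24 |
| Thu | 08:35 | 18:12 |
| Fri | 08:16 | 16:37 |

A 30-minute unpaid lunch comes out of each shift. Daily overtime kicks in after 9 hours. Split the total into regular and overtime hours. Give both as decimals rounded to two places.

Tue: 08:55–13:21 = 4 h 26 min; less 30 min break → 3 h 56 min
Wed: 10:00–19:24 = 9 h 24 min; less 30 min break → 8 h 54 min
Thu: 08:35–18:12 = 9 h 37 min; less 30 min break → 9 h 7 min
Fri: 08:16–16:37 = 8 h 21 min; less 30 min break → 7 h 51 min
Tue reg 3 h 56 min / OT 0 h 0 min; Wed reg 8 h 54 min / OT 0 h 0 min; Thu reg 9 h 0 min / OT 0 h 7 min; Fri reg 7 h 51 min / OT 0 h 0 min.
Totals: regular 29 h 41 min, overtime 0 h 7 min.

Regular 29.68 hours, overtime 0.12 hours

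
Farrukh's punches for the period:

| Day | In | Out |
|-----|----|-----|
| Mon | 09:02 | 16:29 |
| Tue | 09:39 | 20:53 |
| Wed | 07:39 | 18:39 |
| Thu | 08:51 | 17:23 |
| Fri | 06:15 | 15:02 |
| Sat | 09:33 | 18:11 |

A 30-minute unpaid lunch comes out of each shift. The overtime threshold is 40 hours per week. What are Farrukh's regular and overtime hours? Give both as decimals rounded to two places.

Regular 40.00 hours, overtime 12.63 hours

Mon: 09:02–16:29 = 7 h 27 min; less 30 min break → 6 h 57 min
Tue: 09:39–20:53 = 11 h 14 min; less 30 min break → 10 h 44 min
Wed: 07:39–18:39 = 11 h 0 min; less 30 min break → 10 h 30 min
Thu: 08:51–17:23 = 8 h 32 min; less 30 min break → 8 h 2 min
Fri: 06:15–15:02 = 8 h 47 min; less 30 min break → 8 h 17 min
Sat: 09:33–18:11 = 8 h 38 min; less 30 min break → 8 h 8 min
Total worked: 52 h 38 min = 52.63 h.
Threshold 40 h → overtime 12 h 38 min, regular 40 h 0 min.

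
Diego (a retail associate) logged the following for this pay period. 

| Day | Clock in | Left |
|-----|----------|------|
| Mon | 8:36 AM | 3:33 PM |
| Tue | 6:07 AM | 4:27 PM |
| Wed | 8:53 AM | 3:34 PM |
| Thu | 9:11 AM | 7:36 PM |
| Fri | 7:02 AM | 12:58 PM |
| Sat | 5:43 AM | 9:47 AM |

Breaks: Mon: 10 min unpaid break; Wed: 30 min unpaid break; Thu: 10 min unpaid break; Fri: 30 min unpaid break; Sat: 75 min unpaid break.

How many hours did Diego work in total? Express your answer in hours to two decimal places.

41.80 hours

Mon: 8:36 AM–3:33 PM = 6 h 57 min; less 10 min break → 6 h 47 min
Tue: 6:07 AM–4:27 PM = 10 h 20 min
Wed: 8:53 AM–3:34 PM = 6 h 41 min; less 30 min break → 6 h 11 min
Thu: 9:11 AM–7:36 PM = 10 h 25 min; less 10 min break → 10 h 15 min
Fri: 7:02 AM–12:58 PM = 5 h 56 min; less 30 min break → 5 h 26 min
Sat: 5:43 AM–9:47 AM = 4 h 4 min; less 75 min break → 2 h 49 min
Total: 6 h 47 min + 10 h 20 min + 6 h 11 min + 10 h 15 min + 5 h 26 min + 2 h 49 min = 41 h 48 min.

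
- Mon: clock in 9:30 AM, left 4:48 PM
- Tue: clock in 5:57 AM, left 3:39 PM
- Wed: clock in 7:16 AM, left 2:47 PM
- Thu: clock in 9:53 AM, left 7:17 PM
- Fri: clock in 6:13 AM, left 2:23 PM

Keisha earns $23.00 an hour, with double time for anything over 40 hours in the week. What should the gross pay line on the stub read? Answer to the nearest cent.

$1015.83

Mon: 9:30 AM–4:48 PM = 7 h 18 min
Tue: 5:57 AM–3:39 PM = 9 h 42 min
Wed: 7:16 AM–2:47 PM = 7 h 31 min
Thu: 9:53 AM–7:17 PM = 9 h 24 min
Fri: 6:13 AM–2:23 PM = 8 h 10 min
Total worked: 42 h 5 min = 2525 min.
Regular 40 h 0 min = 2400 min at $23.00/h; overtime 2 h 5 min = 125 min at $46.00/h.
Pay = (2400 × $23.00 + 125 × $46.00) ÷ 60 = $1015.83.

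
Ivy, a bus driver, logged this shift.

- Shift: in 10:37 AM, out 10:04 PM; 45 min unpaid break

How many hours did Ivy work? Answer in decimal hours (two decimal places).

10.70 hours

Shift: 10:37 AM–10:04 PM = 11 h 27 min; less 45 min break → 10 h 42 min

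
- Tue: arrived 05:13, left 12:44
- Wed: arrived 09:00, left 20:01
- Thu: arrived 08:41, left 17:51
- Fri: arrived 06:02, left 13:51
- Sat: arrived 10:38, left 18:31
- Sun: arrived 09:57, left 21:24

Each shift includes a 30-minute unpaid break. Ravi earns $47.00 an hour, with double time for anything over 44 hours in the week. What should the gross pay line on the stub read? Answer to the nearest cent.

$2805.90

Tue: 05:13–12:44 = 7 h 31 min; less 30 min break → 7 h 1 min
Wed: 09:00–20:01 = 11 h 1 min; less 30 min break → 10 h 31 min
Thu: 08:41–17:51 = 9 h 10 min; less 30 min break → 8 h 40 min
Fri: 06:02–13:51 = 7 h 49 min; less 30 min break → 7 h 19 min
Sat: 10:38–18:31 = 7 h 53 min; less 30 min break → 7 h 23 min
Sun: 09:57–21:24 = 11 h 27 min; less 30 min break → 10 h 57 min
Total worked: 51 h 51 min = 3111 min.
Regular 44 h 0 min = 2640 min at $47.00/h; overtime 7 h 51 min = 471 min at $94.00/h.
Pay = (2640 × $47.00 + 471 × $94.00) ÷ 60 = $2805.90.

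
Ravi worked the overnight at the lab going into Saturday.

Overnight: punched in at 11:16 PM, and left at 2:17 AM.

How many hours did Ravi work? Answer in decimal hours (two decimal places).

3.02 hours

Overnight: 11:16 PM → midnight = 0 h 44 min; midnight → 2:17 AM = 2 h 17 min; span 3 h 1 min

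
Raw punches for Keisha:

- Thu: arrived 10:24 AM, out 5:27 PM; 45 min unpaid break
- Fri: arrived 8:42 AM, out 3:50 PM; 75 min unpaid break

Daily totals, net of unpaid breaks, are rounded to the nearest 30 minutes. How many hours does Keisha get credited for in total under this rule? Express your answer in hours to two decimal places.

12.50 hours

Thu: 10:24 AM–5:27 PM = 7 h 3 min − 45 min = 6 h 18 min → rounds to 6 h 30 min
Fri: 8:42 AM–3:50 PM = 7 h 8 min − 75 min = 5 h 53 min → rounds to 6 h 0 min
Total credited: 12 h 30 min.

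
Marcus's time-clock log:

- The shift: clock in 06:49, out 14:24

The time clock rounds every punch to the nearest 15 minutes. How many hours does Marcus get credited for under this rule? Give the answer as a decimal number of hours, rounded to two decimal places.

The shift: in 06:49→06:45, out 14:24→14:30; 7 h 45 min

7.75 hours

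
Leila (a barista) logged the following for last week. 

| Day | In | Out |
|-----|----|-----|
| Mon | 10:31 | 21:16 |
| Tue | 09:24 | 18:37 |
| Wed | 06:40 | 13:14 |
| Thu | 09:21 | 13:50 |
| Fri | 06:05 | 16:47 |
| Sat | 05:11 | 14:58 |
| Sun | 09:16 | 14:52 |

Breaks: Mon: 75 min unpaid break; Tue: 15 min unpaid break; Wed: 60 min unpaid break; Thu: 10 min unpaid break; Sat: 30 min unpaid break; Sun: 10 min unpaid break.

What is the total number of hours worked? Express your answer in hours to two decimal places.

53.77 hours

Mon: 10:31–21:16 = 10 h 45 min; less 75 min break → 9 h 30 min
Tue: 09:24–18:37 = 9 h 13 min; less 15 min break → 8 h 58 min
Wed: 06:40–13:14 = 6 h 34 min; less 60 min break → 5 h 34 min
Thu: 09:21–13:50 = 4 h 29 min; less 10 min break → 4 h 19 min
Fri: 06:05–16:47 = 10 h 42 min
Sat: 05:11–14:58 = 9 h 47 min; less 30 min break → 9 h 17 min
Sun: 09:16–14:52 = 5 h 36 min; less 10 min break → 5 h 26 min
Total: 9 h 30 min + 8 h 58 min + 5 h 34 min + 4 h 19 min + 10 h 42 min + 9 h 17 min + 5 h 26 min = 53 h 46 min.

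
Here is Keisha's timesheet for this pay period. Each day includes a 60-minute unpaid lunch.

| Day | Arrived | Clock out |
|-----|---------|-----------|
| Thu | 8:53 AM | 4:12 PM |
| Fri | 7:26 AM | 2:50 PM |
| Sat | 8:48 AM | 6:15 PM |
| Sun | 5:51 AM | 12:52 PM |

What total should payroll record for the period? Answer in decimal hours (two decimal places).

27.18 hours

Thu: 8:53 AM–4:12 PM = 7 h 19 min; less 60 min break → 6 h 19 min
Fri: 7:26 AM–2:50 PM = 7 h 24 min; less 60 min break → 6 h 24 min
Sat: 8:48 AM–6:15 PM = 9 h 27 min; less 60 min break → 8 h 27 min
Sun: 5:51 AM–12:52 PM = 7 h 1 min; less 60 min break → 6 h 1 min
Total: 6 h 19 min + 6 h 24 min + 8 h 27 min + 6 h 1 min = 27 h 11 min.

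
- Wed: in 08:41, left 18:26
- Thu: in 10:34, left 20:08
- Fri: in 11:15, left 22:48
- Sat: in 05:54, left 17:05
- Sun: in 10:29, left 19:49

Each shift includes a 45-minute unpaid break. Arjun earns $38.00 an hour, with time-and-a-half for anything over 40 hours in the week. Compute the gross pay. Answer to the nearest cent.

$1955.10

Wed: 08:41–18:26 = 9 h 45 min; less 45 min break → 9 h 0 min
Thu: 10:34–20:08 = 9 h 34 min; less 45 min break → 8 h 49 min
Fri: 11:15–22:48 = 11 h 33 min; less 45 min break → 10 h 48 min
Sat: 05:54–17:05 = 11 h 11 min; less 45 min break → 10 h 26 min
Sun: 10:29–19:49 = 9 h 20 min; less 45 min break → 8 h 35 min
Total worked: 47 h 38 min = 2858 min.
Regular 40 h 0 min = 2400 min at $38.00/h; overtime 7 h 38 min = 458 min at $57.00/h.
Pay = (2400 × $38.00 + 458 × $57.00) ÷ 60 = $1955.10.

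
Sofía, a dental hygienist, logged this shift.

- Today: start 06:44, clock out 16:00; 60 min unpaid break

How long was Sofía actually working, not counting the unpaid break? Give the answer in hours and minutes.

Today: 06:44–16:00 = 9 h 16 min; less 60 min break → 8 h 16 min

8 h 16 min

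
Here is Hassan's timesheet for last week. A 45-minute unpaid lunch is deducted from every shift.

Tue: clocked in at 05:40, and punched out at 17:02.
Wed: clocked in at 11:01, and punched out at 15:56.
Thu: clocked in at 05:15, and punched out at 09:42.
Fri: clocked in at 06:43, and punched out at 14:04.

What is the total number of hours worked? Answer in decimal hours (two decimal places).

25.08 hours

Tue: 05:40–17:02 = 11 h 22 min; less 45 min break → 10 h 37 min
Wed: 11:01–15:56 = 4 h 55 min; less 45 min break → 4 h 10 min
Thu: 05:15–09:42 = 4 h 27 min; less 45 min break → 3 h 42 min
Fri: 06:43–14:04 = 7 h 21 min; less 45 min break → 6 h 36 min
Total: 10 h 37 min + 4 h 10 min + 3 h 42 min + 6 h 36 min = 25 h 5 min.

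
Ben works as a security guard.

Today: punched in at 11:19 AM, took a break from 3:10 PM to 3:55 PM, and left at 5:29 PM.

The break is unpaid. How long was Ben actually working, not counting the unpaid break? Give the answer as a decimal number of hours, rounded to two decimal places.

5.42 hours

Today: 11:19 AM–5:29 PM = 6 h 10 min; less 45 min break → 5 h 25 min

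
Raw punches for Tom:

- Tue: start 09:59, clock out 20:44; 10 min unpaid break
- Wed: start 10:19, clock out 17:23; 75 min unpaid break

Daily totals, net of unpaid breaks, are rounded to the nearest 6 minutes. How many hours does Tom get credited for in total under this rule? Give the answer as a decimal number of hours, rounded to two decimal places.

Tue: 09:59–20:44 = 10 h 45 min − 10 min = 10 h 35 min → rounds to 10 h 36 min
Wed: 10:19–17:23 = 7 h 4 min − 75 min = 5 h 49 min → rounds to 5 h 48 min
Total credited: 16 h 24 min.

16.40 hours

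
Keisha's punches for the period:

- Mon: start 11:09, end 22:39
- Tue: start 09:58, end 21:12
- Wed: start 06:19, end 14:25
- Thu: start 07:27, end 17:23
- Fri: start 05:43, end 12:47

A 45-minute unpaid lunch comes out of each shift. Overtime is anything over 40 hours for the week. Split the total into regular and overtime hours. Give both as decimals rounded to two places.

Mon: 11:09–22:39 = 11 h 30 min; less 45 min break → 10 h 45 min
Tue: 09:58–21:12 = 11 h 14 min; less 45 min break → 10 h 29 min
Wed: 06:19–14:25 = 8 h 6 min; less 45 min break → 7 h 21 min
Thu: 07:27–17:23 = 9 h 56 min; less 45 min break → 9 h 11 min
Fri: 05:43–12:47 = 7 h 4 min; less 45 min break → 6 h 19 min
Total worked: 44 h 5 min = 44.08 h.
Threshold 40 h → overtime 4 h 5 min, regular 40 h 0 min.

Regular 40.00 hours, overtime 4.08 hours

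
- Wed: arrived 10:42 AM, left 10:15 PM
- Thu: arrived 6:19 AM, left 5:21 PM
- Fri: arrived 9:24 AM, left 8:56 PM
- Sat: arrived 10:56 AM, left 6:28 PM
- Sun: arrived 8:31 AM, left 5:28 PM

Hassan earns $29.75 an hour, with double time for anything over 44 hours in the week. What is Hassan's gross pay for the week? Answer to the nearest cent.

$1701.70

Wed: 10:42 AM–10:15 PM = 11 h 33 min
Thu: 6:19 AM–5:21 PM = 11 h 2 min
Fri: 9:24 AM–8:56 PM = 11 h 32 min
Sat: 10:56 AM–6:28 PM = 7 h 32 min
Sun: 8:31 AM–5:28 PM = 8 h 57 min
Total worked: 50 h 36 min = 3036 min.
Regular 44 h 0 min = 2640 min at $29.75/h; overtime 6 h 36 min = 396 min at $59.50/h.
Pay = (2640 × $29.75 + 396 × $59.50) ÷ 60 = $1701.70.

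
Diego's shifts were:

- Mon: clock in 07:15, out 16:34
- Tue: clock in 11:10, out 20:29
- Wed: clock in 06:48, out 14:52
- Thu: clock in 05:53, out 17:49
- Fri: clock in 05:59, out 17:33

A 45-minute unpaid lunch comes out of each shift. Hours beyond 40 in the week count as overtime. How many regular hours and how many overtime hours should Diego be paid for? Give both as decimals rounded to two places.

Regular 40.00 hours, overtime 6.45 hours

Mon: 07:15–16:34 = 9 h 19 min; less 45 min break → 8 h 34 min
Tue: 11:10–20:29 = 9 h 19 min; less 45 min break → 8 h 34 min
Wed: 06:48–14:52 = 8 h 4 min; less 45 min break → 7 h 19 min
Thu: 05:53–17:49 = 11 h 56 min; less 45 min break → 11 h 11 min
Fri: 05:59–17:33 = 11 h 34 min; less 45 min break → 10 h 49 min
Total worked: 46 h 27 min = 46.45 h.
Threshold 40 h → overtime 6 h 27 min, regular 40 h 0 min.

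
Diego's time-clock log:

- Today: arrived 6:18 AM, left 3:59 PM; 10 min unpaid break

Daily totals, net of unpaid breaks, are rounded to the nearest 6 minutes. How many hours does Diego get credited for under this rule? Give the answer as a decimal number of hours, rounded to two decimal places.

Today: 6:18 AM–3:59 PM = 9 h 41 min − 10 min = 9 h 31 min → rounds to 9 h 30 min

9.50 hours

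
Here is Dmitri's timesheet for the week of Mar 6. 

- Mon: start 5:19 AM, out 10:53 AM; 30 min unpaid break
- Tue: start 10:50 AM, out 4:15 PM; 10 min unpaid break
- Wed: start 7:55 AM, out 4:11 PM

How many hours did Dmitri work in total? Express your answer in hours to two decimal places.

18.58 hours

Mon: 5:19 AM–10:53 AM = 5 h 34 min; less 30 min break → 5 h 4 min
Tue: 10:50 AM–4:15 PM = 5 h 25 min; less 10 min break → 5 h 15 min
Wed: 7:55 AM–4:11 PM = 8 h 16 min
Total: 5 h 4 min + 5 h 15 min + 8 h 16 min = 18 h 35 min.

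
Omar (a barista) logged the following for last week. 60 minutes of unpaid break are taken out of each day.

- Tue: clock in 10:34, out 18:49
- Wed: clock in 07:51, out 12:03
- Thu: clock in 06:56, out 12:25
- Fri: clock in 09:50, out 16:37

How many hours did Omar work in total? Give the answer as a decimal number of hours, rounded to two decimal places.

20.72 hours

Tue: 10:34–18:49 = 8 h 15 min; less 60 min break → 7 h 15 min
Wed: 07:51–12:03 = 4 h 12 min; less 60 min break → 3 h 12 min
Thu: 06:56–12:25 = 5 h 29 min; less 60 min break → 4 h 29 min
Fri: 09:50–16:37 = 6 h 47 min; less 60 min break → 5 h 47 min
Total: 7 h 15 min + 3 h 12 min + 4 h 29 min + 5 h 47 min = 20 h 43 min.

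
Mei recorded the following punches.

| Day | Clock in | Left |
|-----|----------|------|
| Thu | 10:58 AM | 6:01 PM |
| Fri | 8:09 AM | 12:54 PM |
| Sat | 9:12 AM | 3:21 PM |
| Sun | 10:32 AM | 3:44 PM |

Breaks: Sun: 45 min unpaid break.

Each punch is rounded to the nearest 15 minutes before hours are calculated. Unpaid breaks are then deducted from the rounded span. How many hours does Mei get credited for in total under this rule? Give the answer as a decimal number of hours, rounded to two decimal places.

22.25 hours

Thu: in 10:58 AM→11:00 AM, out 6:01 PM→6:00 PM; 7 h 0 min
Fri: in 8:09 AM→8:15 AM, out 12:54 PM→1:00 PM; 4 h 45 min
Sat: in 9:12 AM→9:15 AM, out 3:21 PM→3:15 PM; 6 h 0 min
Sun: in 10:32 AM→10:30 AM, out 3:44 PM→3:45 PM; 5 h 15 min − 45 min = 4 h 30 min
Total credited: 22 h 15 min.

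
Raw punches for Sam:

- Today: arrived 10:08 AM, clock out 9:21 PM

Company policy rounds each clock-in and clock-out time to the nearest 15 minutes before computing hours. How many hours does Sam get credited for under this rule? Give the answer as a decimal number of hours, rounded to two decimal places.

Today: in 10:08 AM→10:15 AM, out 9:21 PM→9:15 PM; 11 h 0 min

11.00 hours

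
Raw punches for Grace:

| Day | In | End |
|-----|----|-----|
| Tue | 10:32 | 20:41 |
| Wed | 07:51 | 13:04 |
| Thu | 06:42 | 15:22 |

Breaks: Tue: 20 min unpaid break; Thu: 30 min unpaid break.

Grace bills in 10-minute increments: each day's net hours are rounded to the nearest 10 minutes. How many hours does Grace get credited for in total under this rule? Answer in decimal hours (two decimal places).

23.17 hours

Tue: 10:32–20:41 = 10 h 9 min − 20 min = 9 h 49 min → rounds to 9 h 50 min
Wed: 07:51–13:04 = 5 h 13 min → rounds to 5 h 10 min
Thu: 06:42–15:22 = 8 h 40 min − 30 min = 8 h 10 min → rounds to 8 h 10 min
Total credited: 23 h 10 min.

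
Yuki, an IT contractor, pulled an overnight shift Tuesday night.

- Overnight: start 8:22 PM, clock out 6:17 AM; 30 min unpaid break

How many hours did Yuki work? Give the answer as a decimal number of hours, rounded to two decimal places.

9.42 hours

Overnight: 8:22 PM → midnight = 3 h 38 min; midnight → 6:17 AM = 6 h 17 min; span 9 h 55 min; less 30 min break → 9 h 25 min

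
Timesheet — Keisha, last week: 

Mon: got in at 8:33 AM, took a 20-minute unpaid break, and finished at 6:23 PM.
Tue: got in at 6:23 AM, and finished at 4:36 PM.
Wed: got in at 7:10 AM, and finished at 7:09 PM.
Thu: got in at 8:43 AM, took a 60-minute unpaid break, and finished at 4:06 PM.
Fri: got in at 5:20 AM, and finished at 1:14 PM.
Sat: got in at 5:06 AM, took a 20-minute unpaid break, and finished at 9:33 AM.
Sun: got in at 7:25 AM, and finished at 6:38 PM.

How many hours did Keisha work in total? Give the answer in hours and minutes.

Mon: 8:33 AM–6:23 PM = 9 h 50 min; less 20 min break → 9 h 30 min
Tue: 6:23 AM–4:36 PM = 10 h 13 min
Wed: 7:10 AM–7:09 PM = 11 h 59 min
Thu: 8:43 AM–4:06 PM = 7 h 23 min; less 60 min break → 6 h 23 min
Fri: 5:20 AM–1:14 PM = 7 h 54 min
Sat: 5:06 AM–9:33 AM = 4 h 27 min; less 20 min break → 4 h 7 min
Sun: 7:25 AM–6:38 PM = 11 h 13 min
Total: 9 h 30 min + 10 h 13 min + 11 h 59 min + 6 h 23 min + 7 h 54 min + 4 h 7 min + 11 h 13 min = 61 h 19 min.

61 h 19 min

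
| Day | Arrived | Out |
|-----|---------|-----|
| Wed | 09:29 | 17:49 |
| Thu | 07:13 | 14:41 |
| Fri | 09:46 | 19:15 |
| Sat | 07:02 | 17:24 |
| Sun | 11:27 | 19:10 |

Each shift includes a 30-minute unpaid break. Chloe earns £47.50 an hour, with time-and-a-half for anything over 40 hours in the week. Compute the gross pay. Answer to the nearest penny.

Wed: 09:29–17:49 = 8 h 20 min; less 30 min break → 7 h 50 min
Thu: 07:13–14:41 = 7 h 28 min; less 30 min break → 6 h 58 min
Fri: 09:46–19:15 = 9 h 29 min; less 30 min break → 8 h 59 min
Sat: 07:02–17:24 = 10 h 22 min; less 30 min break → 9 h 52 min
Sun: 11:27–19:10 = 7 h 43 min; less 30 min break → 7 h 13 min
Total worked: 40 h 52 min = 2452 min.
Regular 40 h 0 min = 2400 min at £47.50/h; overtime 0 h 52 min = 52 min at £71.25/h.
Pay = (2400 × £47.50 + 52 × £71.25) ÷ 60 = £1961.75.

£1961.75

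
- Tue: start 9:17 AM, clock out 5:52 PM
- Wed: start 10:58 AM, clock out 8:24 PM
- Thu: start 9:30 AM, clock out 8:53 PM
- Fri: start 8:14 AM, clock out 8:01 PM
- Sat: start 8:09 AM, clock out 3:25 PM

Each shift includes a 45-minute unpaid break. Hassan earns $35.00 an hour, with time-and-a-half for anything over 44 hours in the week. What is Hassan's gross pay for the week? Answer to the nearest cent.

$1576.75

Tue: 9:17 AM–5:52 PM = 8 h 35 min; less 45 min break → 7 h 50 min
Wed: 10:58 AM–8:24 PM = 9 h 26 min; less 45 min break → 8 h 41 min
Thu: 9:30 AM–8:53 PM = 11 h 23 min; less 45 min break → 10 h 38 min
Fri: 8:14 AM–8:01 PM = 11 h 47 min; less 45 min break → 11 h 2 min
Sat: 8:09 AM–3:25 PM = 7 h 16 min; less 45 min break → 6 h 31 min
Total worked: 44 h 42 min = 2682 min.
Regular 44 h 0 min = 2640 min at $35.00/h; overtime 0 h 42 min = 42 min at $52.50/h.
Pay = (2640 × $35.00 + 42 × $52.50) ÷ 60 = $1576.75.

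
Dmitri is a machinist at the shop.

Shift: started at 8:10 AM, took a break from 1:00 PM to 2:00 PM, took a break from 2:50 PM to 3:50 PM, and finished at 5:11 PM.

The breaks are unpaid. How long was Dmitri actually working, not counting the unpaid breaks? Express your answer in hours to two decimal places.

Shift: 8:10 AM–5:11 PM = 9 h 1 min; less 120 min break → 7 h 1 min

7.02 hours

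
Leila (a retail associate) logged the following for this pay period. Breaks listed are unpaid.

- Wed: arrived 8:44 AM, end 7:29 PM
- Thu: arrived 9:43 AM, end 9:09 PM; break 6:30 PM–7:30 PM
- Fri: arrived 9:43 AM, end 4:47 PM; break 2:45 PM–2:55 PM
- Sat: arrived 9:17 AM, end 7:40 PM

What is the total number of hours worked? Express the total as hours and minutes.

Wed: 8:44 AM–7:29 PM = 10 h 45 min
Thu: 9:43 AM–9:09 PM = 11 h 26 min; less 60 min break → 10 h 26 min
Fri: 9:43 AM–4:47 PM = 7 h 4 min; less 10 min break → 6 h 54 min
Sat: 9:17 AM–7:40 PM = 10 h 23 min
Total: 10 h 45 min + 10 h 26 min + 6 h 54 min + 10 h 23 min = 38 h 28 min.

38 h 28 min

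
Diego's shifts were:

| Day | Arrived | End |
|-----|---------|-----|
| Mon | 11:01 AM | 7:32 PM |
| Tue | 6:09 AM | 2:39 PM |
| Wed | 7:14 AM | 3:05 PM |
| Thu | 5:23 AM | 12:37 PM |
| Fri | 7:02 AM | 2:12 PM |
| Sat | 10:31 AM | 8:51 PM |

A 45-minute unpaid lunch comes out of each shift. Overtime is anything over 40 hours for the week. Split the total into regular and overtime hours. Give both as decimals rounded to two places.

Regular 40.00 hours, overtime 5.10 hours

Mon: 11:01 AM–7:32 PM = 8 h 31 min; less 45 min break → 7 h 46 min
Tue: 6:09 AM–2:39 PM = 8 h 30 min; less 45 min break → 7 h 45 min
Wed: 7:14 AM–3:05 PM = 7 h 51 min; less 45 min break → 7 h 6 min
Thu: 5:23 AM–12:37 PM = 7 h 14 min; less 45 min break → 6 h 29 min
Fri: 7:02 AM–2:12 PM = 7 h 10 min; less 45 min break → 6 h 25 min
Sat: 10:31 AM–8:51 PM = 10 h 20 min; less 45 min break → 9 h 35 min
Total worked: 45 h 6 min = 45.10 h.
Threshold 40 h → overtime 5 h 6 min, regular 40 h 0 min.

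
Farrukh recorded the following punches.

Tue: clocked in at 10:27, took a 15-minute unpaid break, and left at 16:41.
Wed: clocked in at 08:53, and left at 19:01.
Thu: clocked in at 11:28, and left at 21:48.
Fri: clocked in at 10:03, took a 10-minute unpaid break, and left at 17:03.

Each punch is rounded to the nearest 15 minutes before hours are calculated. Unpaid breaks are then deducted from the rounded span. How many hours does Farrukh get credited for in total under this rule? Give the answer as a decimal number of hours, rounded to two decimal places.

33.08 hours

Tue: in 10:27→10:30, out 16:41→16:45; 6 h 15 min − 15 min = 6 h 0 min
Wed: in 08:53→09:00, out 19:01→19:00; 10 h 0 min
Thu: in 11:28→11:30, out 21:48→21:45; 10 h 15 min
Fri: in 10:03→10:00, out 17:03→17:00; 7 h 0 min − 10 min = 6 h 50 min
Total credited: 33 h 5 min.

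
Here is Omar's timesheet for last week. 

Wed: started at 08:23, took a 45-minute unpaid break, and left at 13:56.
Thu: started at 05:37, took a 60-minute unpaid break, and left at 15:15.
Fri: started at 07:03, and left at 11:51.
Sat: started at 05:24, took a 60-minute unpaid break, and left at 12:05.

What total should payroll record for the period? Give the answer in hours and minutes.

23 h 55 min

Wed: 08:23–13:56 = 5 h 33 min; less 45 min break → 4 h 48 min
Thu: 05:37–15:15 = 9 h 38 min; less 60 min break → 8 h 38 min
Fri: 07:03–11:51 = 4 h 48 min
Sat: 05:24–12:05 = 6 h 41 min; less 60 min break → 5 h 41 min
Total: 4 h 48 min + 8 h 38 min + 4 h 48 min + 5 h 41 min = 23 h 55 min.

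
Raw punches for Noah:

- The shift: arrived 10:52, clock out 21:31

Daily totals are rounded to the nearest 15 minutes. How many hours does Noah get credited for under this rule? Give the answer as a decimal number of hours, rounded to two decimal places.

10.75 hours

The shift: 10:52–21:31 = 10 h 39 min → rounds to 10 h 45 min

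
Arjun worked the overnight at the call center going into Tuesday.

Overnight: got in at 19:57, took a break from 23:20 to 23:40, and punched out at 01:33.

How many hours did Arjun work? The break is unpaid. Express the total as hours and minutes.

Overnight: 19:57 → midnight = 4 h 3 min; midnight → 01:33 = 1 h 33 min; span 5 h 36 min; less 20 min break → 5 h 16 min

5 h 16 min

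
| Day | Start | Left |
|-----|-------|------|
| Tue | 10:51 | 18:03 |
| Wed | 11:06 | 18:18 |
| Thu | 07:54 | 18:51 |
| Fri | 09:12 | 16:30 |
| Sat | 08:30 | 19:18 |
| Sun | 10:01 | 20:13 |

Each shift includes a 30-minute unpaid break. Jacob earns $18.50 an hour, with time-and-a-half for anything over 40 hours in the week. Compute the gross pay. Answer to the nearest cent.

$1035.54

Tue: 10:51–18:03 = 7 h 12 min; less 30 min break → 6 h 42 min
Wed: 11:06–18:18 = 7 h 12 min; less 30 min break → 6 h 42 min
Thu: 07:54–18:51 = 10 h 57 min; less 30 min break → 10 h 27 min
Fri: 09:12–16:30 = 7 h 18 min; less 30 min break → 6 h 48 min
Sat: 08:30–19:18 = 10 h 48 min; less 30 min break → 10 h 18 min
Sun: 10:01–20:13 = 10 h 12 min; less 30 min break → 9 h 42 min
Total worked: 50 h 39 min = 3039 min.
Regular 40 h 0 min = 2400 min at $18.50/h; overtime 10 h 39 min = 639 min at $27.75/h.
Pay = (2400 × $18.50 + 639 × $27.75) ÷ 60 = $1035.54.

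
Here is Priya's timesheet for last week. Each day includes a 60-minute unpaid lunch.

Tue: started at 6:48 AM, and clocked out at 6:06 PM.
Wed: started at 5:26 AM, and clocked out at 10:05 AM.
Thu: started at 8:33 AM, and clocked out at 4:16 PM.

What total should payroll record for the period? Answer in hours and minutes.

20 h 40 min

Tue: 6:48 AM–6:06 PM = 11 h 18 min; less 60 min break → 10 h 18 min
Wed: 5:26 AM–10:05 AM = 4 h 39 min; less 60 min break → 3 h 39 min
Thu: 8:33 AM–4:16 PM = 7 h 43 min; less 60 min break → 6 h 43 min
Total: 10 h 18 min + 3 h 39 min + 6 h 43 min = 20 h 40 min.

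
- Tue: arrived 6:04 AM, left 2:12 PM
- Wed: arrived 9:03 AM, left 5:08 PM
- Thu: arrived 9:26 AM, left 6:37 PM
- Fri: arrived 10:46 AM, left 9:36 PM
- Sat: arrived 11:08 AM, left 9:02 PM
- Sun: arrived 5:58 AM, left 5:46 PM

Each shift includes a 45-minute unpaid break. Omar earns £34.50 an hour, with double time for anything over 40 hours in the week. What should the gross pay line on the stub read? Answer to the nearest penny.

£2306.90

Tue: 6:04 AM–2:12 PM = 8 h 8 min; less 45 min break → 7 h 23 min
Wed: 9:03 AM–5:08 PM = 8 h 5 min; less 45 min break → 7 h 20 min
Thu: 9:26 AM–6:37 PM = 9 h 11 min; less 45 min break → 8 h 26 min
Fri: 10:46 AM–9:36 PM = 10 h 50 min; less 45 min break → 10 h 5 min
Sat: 11:08 AM–9:02 PM = 9 h 54 min; less 45 min break → 9 h 9 min
Sun: 5:58 AM–5:46 PM = 11 h 48 min; less 45 min break → 11 h 3 min
Total worked: 53 h 26 min = 3206 min.
Regular 40 h 0 min = 2400 min at £34.50/h; overtime 13 h 26 min = 806 min at £69.00/h.
Pay = (2400 × £34.50 + 806 × £69.00) ÷ 60 = £2306.90.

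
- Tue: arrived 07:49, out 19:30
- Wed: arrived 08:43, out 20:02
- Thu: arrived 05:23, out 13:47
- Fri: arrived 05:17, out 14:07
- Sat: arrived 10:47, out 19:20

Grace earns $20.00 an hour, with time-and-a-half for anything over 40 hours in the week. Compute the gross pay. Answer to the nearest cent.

$1063.50

Tue: 07:49–19:30 = 11 h 41 min
Wed: 08:43–20:02 = 11 h 19 min
Thu: 05:23–13:47 = 8 h 24 min
Fri: 05:17–14:07 = 8 h 50 min
Sat: 10:47–19:20 = 8 h 33 min
Total worked: 48 h 47 min = 2927 min.
Regular 40 h 0 min = 2400 min at $20.00/h; overtime 8 h 47 min = 527 min at $30.00/h.
Pay = (2400 × $20.00 + 527 × $30.00) ÷ 60 = $1063.50.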